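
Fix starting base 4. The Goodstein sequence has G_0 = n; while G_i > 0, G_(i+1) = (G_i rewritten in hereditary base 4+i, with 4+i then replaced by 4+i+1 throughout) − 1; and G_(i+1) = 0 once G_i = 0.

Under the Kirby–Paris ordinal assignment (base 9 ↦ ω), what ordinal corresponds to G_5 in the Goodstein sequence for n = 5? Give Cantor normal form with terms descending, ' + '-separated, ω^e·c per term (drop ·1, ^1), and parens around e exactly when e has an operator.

2

base 4: 5 = 4 + 1; at 5: 5 + 1 = 6; next = 5
base 5: 5 = 5; at 6: 6 = 6; next = 5
base 6: 5 = 5; at 7: 5 = 5; next = 4
base 7: 4 = 4; at 8: 4 = 4; next = 3
base 8: 3 = 3; at 9: 3 = 3; next = 2
base 9: 2 = 2; at 10: 2 = 2; next = 1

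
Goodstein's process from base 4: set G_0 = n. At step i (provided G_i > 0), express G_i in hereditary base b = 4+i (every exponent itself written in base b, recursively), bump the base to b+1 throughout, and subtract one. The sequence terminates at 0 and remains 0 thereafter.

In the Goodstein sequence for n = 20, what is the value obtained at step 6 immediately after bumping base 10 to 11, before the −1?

108

(0) 20|_4 = 4^2 + 4 ↦ 5^2 + 5|_5 = 30 ⇒ 29
(1) 29|_5 = 5^2 + 4 ↦ 6^2 + 4|_6 = 40 ⇒ 39
(2) 39|_6 = 6^2 + 3 ↦ 7^2 + 3|_7 = 52 ⇒ 51
(3) 51|_7 = 7^2 + 2 ↦ 8^2 + 2|_8 = 66 ⇒ 65
(4) 65|_8 = 8^2 + 1 ↦ 9^2 + 1|_9 = 82 ⇒ 81
(5) 81|_9 = 9^2 ↦ 10^2|_10 = 100 ⇒ 99
(6) 99|_10 = 9·10 + 9 ↦ 9·11 + 9|_11 = 108 ⇒ 107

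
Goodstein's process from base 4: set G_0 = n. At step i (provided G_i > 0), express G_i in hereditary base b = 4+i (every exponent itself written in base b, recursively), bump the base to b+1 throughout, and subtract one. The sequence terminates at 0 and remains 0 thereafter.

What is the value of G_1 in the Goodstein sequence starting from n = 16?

step 0: 16 = 4^2; sub 5 for 4: 5^2; = 25; G_1 = 25−1 = 24
step 1: 24 = 4·5 + 4; sub 6 for 5: 4·6 + 4; = 28; G_2 = 28−1 = 27

24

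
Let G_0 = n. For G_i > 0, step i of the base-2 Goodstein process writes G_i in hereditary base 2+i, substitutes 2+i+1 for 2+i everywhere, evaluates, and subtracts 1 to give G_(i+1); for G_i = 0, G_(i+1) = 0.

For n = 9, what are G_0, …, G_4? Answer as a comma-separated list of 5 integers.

9, 81, 1023, 9842, 140743

9 —HB2→ 2^(2 + 1) + 1 —bump→ 3^(3 + 1) + 1 = 82 —(−1)→ 81
81 —HB3→ 3^(3 + 1) —bump→ 4^(4 + 1) = 1024 —(−1)→ 1023
1023 —HB4→ 3·4^4 + 3·4^3 + 3·4^2 + 3·4 + 3 —bump→ 3·5^5 + 3·5^3 + 3·5^2 + 3·5 + 3 = 9843 —(−1)→ 9842
9842 —HB5→ 3·5^5 + 3·5^3 + 3·5^2 + 3·5 + 2 —bump→ 3·6^6 + 3·6^3 + 3·6^2 + 3·6 + 2 = 140744 —(−1)→ 140743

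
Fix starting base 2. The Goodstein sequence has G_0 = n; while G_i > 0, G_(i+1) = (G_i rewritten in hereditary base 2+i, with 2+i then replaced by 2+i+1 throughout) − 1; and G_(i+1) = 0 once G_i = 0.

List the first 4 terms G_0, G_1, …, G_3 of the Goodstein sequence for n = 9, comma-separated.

9, 81, 1023, 9842

i=0: 9 = 2^(2 + 1) + 1 (b=2); 2→3: 3^(3 + 1) + 1 = 82; 82−1 = 81
i=1: 81 = 3^(3 + 1) (b=3); 3→4: 4^(4 + 1) = 1024; 1024−1 = 1023
i=2: 1023 = 3·4^4 + 3·4^3 + 3·4^2 + 3·4 + 3 (b=4); 4→5: 3·5^5 + 3·5^3 + 3·5^2 + 3·5 + 3 = 9843; 9843−1 = 9842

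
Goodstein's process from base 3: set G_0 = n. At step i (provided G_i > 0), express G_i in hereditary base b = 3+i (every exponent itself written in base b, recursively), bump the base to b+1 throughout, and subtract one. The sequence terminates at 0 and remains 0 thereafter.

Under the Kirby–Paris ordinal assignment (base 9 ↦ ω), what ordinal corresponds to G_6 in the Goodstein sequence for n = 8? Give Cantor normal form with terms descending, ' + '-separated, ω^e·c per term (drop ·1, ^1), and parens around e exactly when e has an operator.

ω + 2

i=0: 8 = 2·3 + 2 (b=3); 3→4: 2·4 + 2 = 10; 10−1 = 9
i=1: 9 = 2·4 + 1 (b=4); 4→5: 2·5 + 1 = 11; 11−1 = 10
i=2: 10 = 2·5 (b=5); 5→6: 2·6 = 12; 12−1 = 11
i=3: 11 = 6 + 5 (b=6); 6→7: 7 + 5 = 12; 12−1 = 11
i=4: 11 = 7 + 4 (b=7); 7→8: 8 + 4 = 12; 12−1 = 11
i=5: 11 = 8 + 3 (b=8); 8→9: 9 + 3 = 12; 12−1 = 11
i=6: 11 = 9 + 2 (b=9); 9→10: 10 + 2 = 12; 12−1 = 11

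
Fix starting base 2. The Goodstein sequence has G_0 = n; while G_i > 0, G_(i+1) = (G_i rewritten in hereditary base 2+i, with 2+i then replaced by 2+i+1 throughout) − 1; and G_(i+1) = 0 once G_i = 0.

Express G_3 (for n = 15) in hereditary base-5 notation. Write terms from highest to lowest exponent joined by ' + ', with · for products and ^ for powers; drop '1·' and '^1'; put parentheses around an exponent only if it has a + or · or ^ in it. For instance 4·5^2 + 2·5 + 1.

(0) 15|_2 = 2^(2 + 1) + 2^2 + 2 + 1 ↦ 3^(3 + 1) + 3^3 + 3 + 1|_3 = 112 ⇒ 111
(1) 111|_3 = 3^(3 + 1) + 3^3 + 3 ↦ 4^(4 + 1) + 4^4 + 4|_4 = 1284 ⇒ 1283
(2) 1283|_4 = 4^(4 + 1) + 4^4 + 3 ↦ 5^(5 + 1) + 5^5 + 3|_5 = 18753 ⇒ 18752
(3) 18752|_5 = 5^(5 + 1) + 5^5 + 2 ↦ 6^(6 + 1) + 6^6 + 2|_6 = 326594 ⇒ 326593

5^(5 + 1) + 5^5 + 2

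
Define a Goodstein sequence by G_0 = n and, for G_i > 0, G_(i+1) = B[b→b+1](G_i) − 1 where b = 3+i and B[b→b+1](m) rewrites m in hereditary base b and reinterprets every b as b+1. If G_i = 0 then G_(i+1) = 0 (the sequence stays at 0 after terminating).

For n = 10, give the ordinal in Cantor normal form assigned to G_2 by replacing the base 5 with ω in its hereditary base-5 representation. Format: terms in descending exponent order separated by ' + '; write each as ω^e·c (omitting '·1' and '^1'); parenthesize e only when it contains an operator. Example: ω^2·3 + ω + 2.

ω·4 + 4

i=0: 10 = 3^2 + 1 (b=3); 3→4: 4^2 + 1 = 17; 17−1 = 16
i=1: 16 = 4^2 (b=4); 4→5: 5^2 = 25; 25−1 = 24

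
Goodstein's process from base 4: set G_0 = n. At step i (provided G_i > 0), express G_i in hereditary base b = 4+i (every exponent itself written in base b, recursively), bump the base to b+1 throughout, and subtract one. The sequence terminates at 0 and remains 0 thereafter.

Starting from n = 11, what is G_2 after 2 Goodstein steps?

13

base 4: 11 = 2·4 + 3; at 5: 2·5 + 3 = 13; next = 12
base 5: 12 = 2·5 + 2; at 6: 2·6 + 2 = 14; next = 13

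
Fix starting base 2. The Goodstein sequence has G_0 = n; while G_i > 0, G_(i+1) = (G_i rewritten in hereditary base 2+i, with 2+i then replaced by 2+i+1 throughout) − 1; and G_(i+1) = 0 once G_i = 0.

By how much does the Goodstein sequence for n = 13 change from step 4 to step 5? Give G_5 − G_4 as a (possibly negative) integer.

base 2: 13 = 2^(2 + 1) + 2^2 + 1; at 3: 3^(3 + 1) + 3^3 + 1 = 109; next = 108
base 3: 108 = 3^(3 + 1) + 3^3; at 4: 4^(4 + 1) + 4^4 = 1280; next = 1279
base 4: 1279 = 4^(4 + 1) + 3·4^3 + 3·4^2 + 3·4 + 3; at 5: 5^(5 + 1) + 3·5^3 + 3·5^2 + 3·5 + 3 = 16093; next = 16092
base 5: 16092 = 5^(5 + 1) + 3·5^3 + 3·5^2 + 3·5 + 2; at 6: 6^(6 + 1) + 3·6^3 + 3·6^2 + 3·6 + 2 = 280712; next = 280711
base 6: 280711 = 6^(6 + 1) + 3·6^3 + 3·6^2 + 3·6 + 1; at 7: 7^(7 + 1) + 3·7^3 + 3·7^2 + 3·7 + 1 = 5765999; next = 5765998

5485287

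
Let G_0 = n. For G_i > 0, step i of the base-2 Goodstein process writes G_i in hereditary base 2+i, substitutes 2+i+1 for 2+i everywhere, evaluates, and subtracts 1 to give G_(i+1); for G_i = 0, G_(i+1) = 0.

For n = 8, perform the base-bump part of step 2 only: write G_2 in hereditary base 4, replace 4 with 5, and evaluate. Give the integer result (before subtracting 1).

step 0: 8 = 2^(2 + 1); sub 3 for 2: 3^(3 + 1); = 81; G_1 = 81−1 = 80
step 1: 80 = 2·3^3 + 2·3^2 + 2·3 + 2; sub 4 for 3: 2·4^4 + 2·4^2 + 2·4 + 2; = 554; G_2 = 554−1 = 553
step 2: 553 = 2·4^4 + 2·4^2 + 2·4 + 1; sub 5 for 4: 2·5^5 + 2·5^2 + 2·5 + 1; = 6311; G_3 = 6311−1 = 6310

6311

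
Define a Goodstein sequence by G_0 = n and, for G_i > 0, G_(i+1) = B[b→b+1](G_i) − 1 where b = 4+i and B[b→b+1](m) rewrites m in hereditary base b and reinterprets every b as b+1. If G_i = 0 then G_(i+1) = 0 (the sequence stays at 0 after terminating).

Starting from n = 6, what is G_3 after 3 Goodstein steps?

6

G_0 = 6. HB_4(6) = 4 + 2. Bump = 7. G_1 = 6.
G_1 = 6. HB_5(6) = 5 + 1. Bump = 7. G_2 = 6.
G_2 = 6. HB_6(6) = 6. Bump = 7. G_3 = 6.
G_3 = 6. HB_7(6) = 6. Bump = 6. G_4 = 5.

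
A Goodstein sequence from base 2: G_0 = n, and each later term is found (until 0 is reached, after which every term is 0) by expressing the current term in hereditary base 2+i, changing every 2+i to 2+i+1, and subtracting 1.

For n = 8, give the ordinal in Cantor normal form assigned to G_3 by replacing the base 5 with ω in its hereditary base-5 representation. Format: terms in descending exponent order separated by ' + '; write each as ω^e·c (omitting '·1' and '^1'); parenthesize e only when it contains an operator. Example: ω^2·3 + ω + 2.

[0] 8 ≡ 2^(2 + 1) (base 2). Lift 3: 81. −1: 80.
[1] 80 ≡ 2·3^3 + 2·3^2 + 2·3 + 2 (base 3). Lift 4: 554. −1: 553.
[2] 553 ≡ 2·4^4 + 2·4^2 + 2·4 + 1 (base 4). Lift 5: 6311. −1: 6310.
[3] 6310 ≡ 2·5^5 + 2·5^2 + 2·5 (base 5). Lift 6: 93396. −1: 93395.

ω^ω·2 + ω^2·2 + ω·2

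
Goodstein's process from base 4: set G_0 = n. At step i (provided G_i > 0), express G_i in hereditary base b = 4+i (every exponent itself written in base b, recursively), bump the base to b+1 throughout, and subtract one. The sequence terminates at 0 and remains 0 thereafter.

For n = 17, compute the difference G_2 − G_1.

(0) 17|_4 = 4^2 + 1 ↦ 5^2 + 1|_5 = 26 ⇒ 25
(1) 25|_5 = 5^2 ↦ 6^2|_6 = 36 ⇒ 35

10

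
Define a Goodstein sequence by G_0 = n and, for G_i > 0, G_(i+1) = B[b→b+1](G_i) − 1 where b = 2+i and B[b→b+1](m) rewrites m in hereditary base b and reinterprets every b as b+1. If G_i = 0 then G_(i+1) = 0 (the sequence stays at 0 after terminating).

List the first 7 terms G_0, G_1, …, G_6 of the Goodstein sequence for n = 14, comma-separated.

14, 110, 1281, 18750, 326591, 5862840, 134404971

(0) 14|_2 = 2^(2 + 1) + 2^2 + 2 ↦ 3^(3 + 1) + 3^3 + 3|_3 = 111 ⇒ 110
(1) 110|_3 = 3^(3 + 1) + 3^3 + 2 ↦ 4^(4 + 1) + 4^4 + 2|_4 = 1282 ⇒ 1281
(2) 1281|_4 = 4^(4 + 1) + 4^4 + 1 ↦ 5^(5 + 1) + 5^5 + 1|_5 = 18751 ⇒ 18750
(3) 18750|_5 = 5^(5 + 1) + 5^5 ↦ 6^(6 + 1) + 6^6|_6 = 326592 ⇒ 326591
(4) 326591|_6 = 6^(6 + 1) + 5·6^5 + 5·6^4 + 5·6^3 + 5·6^2 + 5·6 + 5 ↦ 7^(7 + 1) + 5·7^5 + 5·7^4 + 5·7^3 + 5·7^2 + 5·7 + 5|_7 = 5862841 ⇒ 5862840
(5) 5862840|_7 = 7^(7 + 1) + 5·7^5 + 5·7^4 + 5·7^3 + 5·7^2 + 5·7 + 4 ↦ 8^(8 + 1) + 5·8^5 + 5·8^4 + 5·8^3 + 5·8^2 + 5·8 + 4|_8 = 134404972 ⇒ 134404971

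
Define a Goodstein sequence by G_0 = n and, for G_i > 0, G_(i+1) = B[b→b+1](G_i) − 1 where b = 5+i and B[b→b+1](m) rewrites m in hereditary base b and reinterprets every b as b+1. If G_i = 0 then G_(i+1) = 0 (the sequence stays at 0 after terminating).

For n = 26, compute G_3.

(0) 26|_5 = 5^2 + 1 ↦ 6^2 + 1|_6 = 37 ⇒ 36
(1) 36|_6 = 6^2 ↦ 7^2|_7 = 49 ⇒ 48
(2) 48|_7 = 6·7 + 6 ↦ 6·8 + 6|_8 = 54 ⇒ 53

53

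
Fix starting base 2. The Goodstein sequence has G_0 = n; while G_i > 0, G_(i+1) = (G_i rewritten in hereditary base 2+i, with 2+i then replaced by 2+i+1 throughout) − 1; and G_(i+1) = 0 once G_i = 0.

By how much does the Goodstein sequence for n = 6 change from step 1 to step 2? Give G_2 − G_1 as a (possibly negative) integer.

228

6 —HB2→ 2^2 + 2 —bump→ 3^3 + 3 = 30 —(−1)→ 29
29 —HB3→ 3^3 + 2 —bump→ 4^4 + 2 = 258 —(−1)→ 257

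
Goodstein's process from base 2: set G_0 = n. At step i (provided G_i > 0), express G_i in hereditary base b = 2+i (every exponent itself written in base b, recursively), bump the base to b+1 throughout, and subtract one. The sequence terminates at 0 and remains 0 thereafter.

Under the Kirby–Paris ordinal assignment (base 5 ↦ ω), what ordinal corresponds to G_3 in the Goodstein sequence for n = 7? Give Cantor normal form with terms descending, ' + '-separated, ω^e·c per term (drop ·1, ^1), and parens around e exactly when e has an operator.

ω^ω + 2

i=0: 7 = 2^2 + 2 + 1 (b=2); 2→3: 3^3 + 3 + 1 = 31; 31−1 = 30
i=1: 30 = 3^3 + 3 (b=3); 3→4: 4^4 + 4 = 260; 260−1 = 259
i=2: 259 = 4^4 + 3 (b=4); 4→5: 5^5 + 3 = 3128; 3128−1 = 3127
i=3: 3127 = 5^5 + 2 (b=5); 5→6: 6^6 + 2 = 46658; 46658−1 = 46657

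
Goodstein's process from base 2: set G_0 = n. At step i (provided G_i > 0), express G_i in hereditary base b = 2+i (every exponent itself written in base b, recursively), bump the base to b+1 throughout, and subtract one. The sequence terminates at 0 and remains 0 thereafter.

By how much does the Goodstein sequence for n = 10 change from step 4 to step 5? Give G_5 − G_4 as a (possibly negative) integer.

3935819

i=0: 10 = 2^(2 + 1) + 2 (b=2); 2→3: 3^(3 + 1) + 3 = 84; 84−1 = 83
i=1: 83 = 3^(3 + 1) + 2 (b=3); 3→4: 4^(4 + 1) + 2 = 1026; 1026−1 = 1025
i=2: 1025 = 4^(4 + 1) + 1 (b=4); 4→5: 5^(5 + 1) + 1 = 15626; 15626−1 = 15625
i=3: 15625 = 5^(5 + 1) (b=5); 5→6: 6^(6 + 1) = 279936; 279936−1 = 279935
i=4: 279935 = 5·6^6 + 5·6^5 + 5·6^4 + 5·6^3 + 5·6^2 + 5·6 + 5 (b=6); 6→7: 5·7^7 + 5·7^5 + 5·7^4 + 5·7^3 + 5·7^2 + 5·7 + 5 = 4215755; 4215755−1 = 4215754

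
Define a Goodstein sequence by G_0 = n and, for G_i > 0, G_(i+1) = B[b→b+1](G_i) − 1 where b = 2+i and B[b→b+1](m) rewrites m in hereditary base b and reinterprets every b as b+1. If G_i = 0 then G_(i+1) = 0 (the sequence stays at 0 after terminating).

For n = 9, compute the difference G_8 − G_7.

28837739404

[0] 9 ≡ 2^(2 + 1) + 1 (base 2). Lift 3: 82. −1: 81.
[1] 81 ≡ 3^(3 + 1) (base 3). Lift 4: 1024. −1: 1023.
[2] 1023 ≡ 3·4^4 + 3·4^3 + 3·4^2 + 3·4 + 3 (base 4). Lift 5: 9843. −1: 9842.
[3] 9842 ≡ 3·5^5 + 3·5^3 + 3·5^2 + 3·5 + 2 (base 5). Lift 6: 140744. −1: 140743.
[4] 140743 ≡ 3·6^6 + 3·6^3 + 3·6^2 + 3·6 + 1 (base 6). Lift 7: 2471827. −1: 2471826.
[5] 2471826 ≡ 3·7^7 + 3·7^3 + 3·7^2 + 3·7 (base 7). Lift 8: 50333400. −1: 50333399.
[6] 50333399 ≡ 3·8^8 + 3·8^3 + 3·8^2 + 2·8 + 7 (base 8). Lift 9: 1162263922. −1: 1162263921.
[7] 1162263921 ≡ 3·9^9 + 3·9^3 + 3·9^2 + 2·9 + 6 (base 9). Lift 10: 30000003326. −1: 30000003325.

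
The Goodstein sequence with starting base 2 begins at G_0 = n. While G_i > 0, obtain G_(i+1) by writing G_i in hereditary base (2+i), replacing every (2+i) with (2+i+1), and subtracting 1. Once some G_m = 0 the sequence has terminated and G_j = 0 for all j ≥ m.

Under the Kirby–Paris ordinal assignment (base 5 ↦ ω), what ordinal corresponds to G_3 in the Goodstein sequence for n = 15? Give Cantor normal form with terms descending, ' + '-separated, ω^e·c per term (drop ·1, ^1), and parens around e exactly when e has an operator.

(0) 15|_2 = 2^(2 + 1) + 2^2 + 2 + 1 ↦ 3^(3 + 1) + 3^3 + 3 + 1|_3 = 112 ⇒ 111
(1) 111|_3 = 3^(3 + 1) + 3^3 + 3 ↦ 4^(4 + 1) + 4^4 + 4|_4 = 1284 ⇒ 1283
(2) 1283|_4 = 4^(4 + 1) + 4^4 + 3 ↦ 5^(5 + 1) + 5^5 + 3|_5 = 18753 ⇒ 18752
(3) 18752|_5 = 5^(5 + 1) + 5^5 + 2 ↦ 6^(6 + 1) + 6^6 + 2|_6 = 326594 ⇒ 326593

ω^(ω + 1) + ω^ω + 2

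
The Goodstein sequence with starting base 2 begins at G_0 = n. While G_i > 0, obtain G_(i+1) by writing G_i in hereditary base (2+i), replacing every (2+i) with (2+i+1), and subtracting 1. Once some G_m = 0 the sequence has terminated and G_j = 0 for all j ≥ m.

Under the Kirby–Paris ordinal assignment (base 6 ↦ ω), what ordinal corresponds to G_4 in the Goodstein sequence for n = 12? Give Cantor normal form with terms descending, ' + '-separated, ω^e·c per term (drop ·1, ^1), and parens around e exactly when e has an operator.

ω^(ω + 1) + ω^2·2 + ω + 5

12 —HB2→ 2^(2 + 1) + 2^2 —bump→ 3^(3 + 1) + 3^3 = 108 —(−1)→ 107
107 —HB3→ 3^(3 + 1) + 2·3^2 + 2·3 + 2 —bump→ 4^(4 + 1) + 2·4^2 + 2·4 + 2 = 1066 —(−1)→ 1065
1065 —HB4→ 4^(4 + 1) + 2·4^2 + 2·4 + 1 —bump→ 5^(5 + 1) + 2·5^2 + 2·5 + 1 = 15686 —(−1)→ 15685
15685 —HB5→ 5^(5 + 1) + 2·5^2 + 2·5 —bump→ 6^(6 + 1) + 2·6^2 + 2·6 = 280020 —(−1)→ 280019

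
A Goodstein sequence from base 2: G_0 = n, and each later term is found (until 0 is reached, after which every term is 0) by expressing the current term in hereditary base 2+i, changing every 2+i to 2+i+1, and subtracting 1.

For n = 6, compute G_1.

G_0=6  [base 2] 2^2 + 2  →[2↦3]→  3^3 + 3 = 30  −1 ⇒ G_1=29
G_1=29  [base 3] 3^3 + 2  →[3↦4]→  4^4 + 2 = 258  −1 ⇒ G_2=257

29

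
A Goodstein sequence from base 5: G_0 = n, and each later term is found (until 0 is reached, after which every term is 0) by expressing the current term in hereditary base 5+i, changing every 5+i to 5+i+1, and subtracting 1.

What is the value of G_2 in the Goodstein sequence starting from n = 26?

G_0=26  [base 5] 5^2 + 1  →[5↦6]→  6^2 + 1 = 37  −1 ⇒ G_1=36
G_1=36  [base 6] 6^2  →[6↦7]→  7^2 = 49  −1 ⇒ G_2=48

48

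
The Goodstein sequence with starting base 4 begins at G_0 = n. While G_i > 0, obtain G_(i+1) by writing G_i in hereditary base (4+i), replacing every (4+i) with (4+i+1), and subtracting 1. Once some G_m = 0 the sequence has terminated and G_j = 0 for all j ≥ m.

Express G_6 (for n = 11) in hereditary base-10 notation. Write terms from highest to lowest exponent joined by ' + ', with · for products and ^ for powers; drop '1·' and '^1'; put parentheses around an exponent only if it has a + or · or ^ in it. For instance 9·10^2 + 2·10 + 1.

step 0: 11 = 2·4 + 3; sub 5 for 4: 2·5 + 3; = 13; G_1 = 13−1 = 12
step 1: 12 = 2·5 + 2; sub 6 for 5: 2·6 + 2; = 14; G_2 = 14−1 = 13
step 2: 13 = 2·6 + 1; sub 7 for 6: 2·7 + 1; = 15; G_3 = 15−1 = 14
step 3: 14 = 2·7; sub 8 for 7: 2·8; = 16; G_4 = 16−1 = 15
step 4: 15 = 8 + 7; sub 9 for 8: 9 + 7; = 16; G_5 = 16−1 = 15
step 5: 15 = 9 + 6; sub 10 for 9: 10 + 6; = 16; G_6 = 16−1 = 15
step 6: 15 = 10 + 5; sub 11 for 10: 11 + 5; = 16; G_7 = 16−1 = 15

10 + 5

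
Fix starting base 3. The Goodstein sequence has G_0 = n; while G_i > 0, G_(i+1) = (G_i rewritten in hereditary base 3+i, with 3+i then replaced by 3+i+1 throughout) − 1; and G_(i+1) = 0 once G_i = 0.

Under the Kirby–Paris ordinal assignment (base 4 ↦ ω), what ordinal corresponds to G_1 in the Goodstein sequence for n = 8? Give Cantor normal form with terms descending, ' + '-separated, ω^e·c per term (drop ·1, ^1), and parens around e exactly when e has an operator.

step 0: 8 = 2·3 + 2; sub 4 for 3: 2·4 + 2; = 10; G_1 = 10−1 = 9
step 1: 9 = 2·4 + 1; sub 5 for 4: 2·5 + 1; = 11; G_2 = 11−1 = 10

ω·2 + 1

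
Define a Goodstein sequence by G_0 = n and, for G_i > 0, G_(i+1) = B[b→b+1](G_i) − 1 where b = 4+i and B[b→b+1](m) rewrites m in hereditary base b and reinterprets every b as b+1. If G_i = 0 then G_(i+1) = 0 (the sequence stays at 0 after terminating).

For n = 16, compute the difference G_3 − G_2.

3

step 0: 16 = 4^2; sub 5 for 4: 5^2; = 25; G_1 = 25−1 = 24
step 1: 24 = 4·5 + 4; sub 6 for 5: 4·6 + 4; = 28; G_2 = 28−1 = 27
step 2: 27 = 4·6 + 3; sub 7 for 6: 4·7 + 3; = 31; G_3 = 31−1 = 30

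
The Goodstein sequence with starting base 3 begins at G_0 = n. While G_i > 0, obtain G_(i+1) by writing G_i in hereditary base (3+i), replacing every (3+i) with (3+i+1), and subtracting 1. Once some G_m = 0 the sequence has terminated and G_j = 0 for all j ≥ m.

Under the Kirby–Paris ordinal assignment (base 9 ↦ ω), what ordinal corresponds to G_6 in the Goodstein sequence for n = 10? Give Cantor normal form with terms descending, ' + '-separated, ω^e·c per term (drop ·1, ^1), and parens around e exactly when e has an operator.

G_0=10  [base 3] 3^2 + 1  →[3↦4]→  4^2 + 1 = 17  −1 ⇒ G_1=16
G_1=16  [base 4] 4^2  →[4↦5]→  5^2 = 25  −1 ⇒ G_2=24
G_2=24  [base 5] 4·5 + 4  →[5↦6]→  4·6 + 4 = 28  −1 ⇒ G_3=27
G_3=27  [base 6] 4·6 + 3  →[6↦7]→  4·7 + 3 = 31  −1 ⇒ G_4=30
G_4=30  [base 7] 4·7 + 2  →[7↦8]→  4·8 + 2 = 34  −1 ⇒ G_5=33
G_5=33  [base 8] 4·8 + 1  →[8↦9]→  4·9 + 1 = 37  −1 ⇒ G_6=36
G_6=36  [base 9] 4·9  →[9↦10]→  4·10 = 40  −1 ⇒ G_7=39

ω·4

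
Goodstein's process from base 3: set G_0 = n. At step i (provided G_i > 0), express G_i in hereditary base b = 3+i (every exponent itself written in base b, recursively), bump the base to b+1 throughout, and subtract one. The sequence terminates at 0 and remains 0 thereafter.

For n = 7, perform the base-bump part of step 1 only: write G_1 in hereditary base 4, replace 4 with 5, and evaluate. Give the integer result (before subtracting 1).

10

(0) 7|_3 = 2·3 + 1 ↦ 2·4 + 1|_4 = 9 ⇒ 8
(1) 8|_4 = 2·4 ↦ 2·5|_5 = 10 ⇒ 9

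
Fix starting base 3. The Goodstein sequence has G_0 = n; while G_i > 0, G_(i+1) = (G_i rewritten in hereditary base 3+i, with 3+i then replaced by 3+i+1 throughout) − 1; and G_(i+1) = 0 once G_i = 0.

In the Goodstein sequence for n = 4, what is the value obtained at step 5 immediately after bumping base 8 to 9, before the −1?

G_0 = 4. HB_3(4) = 3 + 1. Bump = 5. G_1 = 4.
G_1 = 4. HB_4(4) = 4. Bump = 5. G_2 = 4.
G_2 = 4. HB_5(4) = 4. Bump = 4. G_3 = 3.
G_3 = 3. HB_6(3) = 3. Bump = 3. G_4 = 2.
G_4 = 2. HB_7(2) = 2. Bump = 2. G_5 = 1.
G_5 = 1. HB_8(1) = 1. Bump = 1. G_6 = 0.

1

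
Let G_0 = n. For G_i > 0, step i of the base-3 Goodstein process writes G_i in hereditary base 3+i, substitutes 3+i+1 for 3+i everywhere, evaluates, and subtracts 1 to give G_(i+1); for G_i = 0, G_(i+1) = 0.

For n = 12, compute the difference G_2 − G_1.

i=0: 12 = 3^2 + 3 (b=3); 3→4: 4^2 + 4 = 20; 20−1 = 19
i=1: 19 = 4^2 + 3 (b=4); 4→5: 5^2 + 3 = 28; 28−1 = 27

8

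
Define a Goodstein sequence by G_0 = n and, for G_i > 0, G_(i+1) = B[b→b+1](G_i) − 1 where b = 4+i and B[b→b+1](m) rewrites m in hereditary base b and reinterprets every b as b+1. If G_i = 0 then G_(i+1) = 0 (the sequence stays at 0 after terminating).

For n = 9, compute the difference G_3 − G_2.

G_0=9  [base 4] 2·4 + 1  →[4↦5]→  2·5 + 1 = 11  −1 ⇒ G_1=10
G_1=10  [base 5] 2·5  →[5↦6]→  2·6 = 12  −1 ⇒ G_2=11
G_2=11  [base 6] 6 + 5  →[6↦7]→  7 + 5 = 12  −1 ⇒ G_3=11

0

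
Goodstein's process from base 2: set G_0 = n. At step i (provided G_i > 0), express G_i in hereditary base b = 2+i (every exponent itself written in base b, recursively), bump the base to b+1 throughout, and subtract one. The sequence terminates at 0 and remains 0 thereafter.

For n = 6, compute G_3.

3125

G_0 = 6. HB_2(6) = 2^2 + 2. Bump = 30. G_1 = 29.
G_1 = 29. HB_3(29) = 3^3 + 2. Bump = 258. G_2 = 257.
G_2 = 257. HB_4(257) = 4^4 + 1. Bump = 3126. G_3 = 3125.
G_3 = 3125. HB_5(3125) = 5^5. Bump = 46656. G_4 = 46655.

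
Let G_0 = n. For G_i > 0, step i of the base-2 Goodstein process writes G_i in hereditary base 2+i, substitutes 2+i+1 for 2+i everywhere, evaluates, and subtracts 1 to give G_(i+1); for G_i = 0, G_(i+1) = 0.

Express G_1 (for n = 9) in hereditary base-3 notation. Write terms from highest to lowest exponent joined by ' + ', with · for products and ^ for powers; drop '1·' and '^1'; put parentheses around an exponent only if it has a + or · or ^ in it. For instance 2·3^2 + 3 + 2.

9 —HB2→ 2^(2 + 1) + 1 —bump→ 3^(3 + 1) + 1 = 82 —(−1)→ 81
81 —HB3→ 3^(3 + 1) —bump→ 4^(4 + 1) = 1024 —(−1)→ 1023

3^(3 + 1)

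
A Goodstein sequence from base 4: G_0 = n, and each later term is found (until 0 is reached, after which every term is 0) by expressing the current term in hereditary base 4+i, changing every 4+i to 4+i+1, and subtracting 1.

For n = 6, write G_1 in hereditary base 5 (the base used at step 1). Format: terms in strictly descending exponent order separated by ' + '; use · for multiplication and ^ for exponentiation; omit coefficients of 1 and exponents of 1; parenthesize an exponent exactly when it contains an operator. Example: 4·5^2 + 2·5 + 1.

G_0=6  [base 4] 4 + 2  →[4↦5]→  5 + 2 = 7  −1 ⇒ G_1=6
G_1=6  [base 5] 5 + 1  →[5↦6]→  6 + 1 = 7  −1 ⇒ G_2=6

5 + 1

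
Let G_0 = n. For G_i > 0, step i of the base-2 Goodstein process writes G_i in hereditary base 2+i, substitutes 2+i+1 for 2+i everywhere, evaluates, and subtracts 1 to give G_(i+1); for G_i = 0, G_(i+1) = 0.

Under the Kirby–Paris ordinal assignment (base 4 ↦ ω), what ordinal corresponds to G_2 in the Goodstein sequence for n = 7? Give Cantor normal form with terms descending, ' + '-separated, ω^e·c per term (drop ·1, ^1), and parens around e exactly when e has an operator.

ω^ω + 3

[0] 7 ≡ 2^2 + 2 + 1 (base 2). Lift 3: 31. −1: 30.
[1] 30 ≡ 3^3 + 3 (base 3). Lift 4: 260. −1: 259.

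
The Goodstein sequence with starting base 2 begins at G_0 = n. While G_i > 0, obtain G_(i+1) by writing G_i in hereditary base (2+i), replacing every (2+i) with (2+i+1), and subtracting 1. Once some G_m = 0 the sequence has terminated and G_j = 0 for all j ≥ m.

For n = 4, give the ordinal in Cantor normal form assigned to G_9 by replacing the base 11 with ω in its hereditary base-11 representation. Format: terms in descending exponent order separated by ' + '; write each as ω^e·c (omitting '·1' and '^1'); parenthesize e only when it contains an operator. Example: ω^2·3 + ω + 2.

[0] 4 ≡ 2^2 (base 2). Lift 3: 27. −1: 26.
[1] 26 ≡ 2·3^2 + 2·3 + 2 (base 3). Lift 4: 42. −1: 41.
[2] 41 ≡ 2·4^2 + 2·4 + 1 (base 4). Lift 5: 61. −1: 60.
[3] 60 ≡ 2·5^2 + 2·5 (base 5). Lift 6: 84. −1: 83.
[4] 83 ≡ 2·6^2 + 6 + 5 (base 6). Lift 7: 110. −1: 109.
[5] 109 ≡ 2·7^2 + 7 + 4 (base 7). Lift 8: 140. −1: 139.
[6] 139 ≡ 2·8^2 + 8 + 3 (base 8). Lift 9: 174. −1: 173.
[7] 173 ≡ 2·9^2 + 9 + 2 (base 9). Lift 10: 212. −1: 211.
[8] 211 ≡ 2·10^2 + 10 + 1 (base 10). Lift 11: 254. −1: 253.

ω^2·2 + ω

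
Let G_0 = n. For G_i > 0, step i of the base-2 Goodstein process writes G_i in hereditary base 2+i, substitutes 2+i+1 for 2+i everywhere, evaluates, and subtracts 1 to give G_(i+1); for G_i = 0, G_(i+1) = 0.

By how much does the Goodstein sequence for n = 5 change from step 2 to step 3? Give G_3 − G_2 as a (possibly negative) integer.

212

[0] 5 ≡ 2^2 + 1 (base 2). Lift 3: 28. −1: 27.
[1] 27 ≡ 3^3 (base 3). Lift 4: 256. −1: 255.
[2] 255 ≡ 3·4^3 + 3·4^2 + 3·4 + 3 (base 4). Lift 5: 468. −1: 467.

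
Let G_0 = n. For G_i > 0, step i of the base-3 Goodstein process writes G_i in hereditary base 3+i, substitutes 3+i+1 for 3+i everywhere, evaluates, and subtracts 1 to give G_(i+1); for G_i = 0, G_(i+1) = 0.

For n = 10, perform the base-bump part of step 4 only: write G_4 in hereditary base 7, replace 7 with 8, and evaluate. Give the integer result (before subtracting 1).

G_0 = 10. HB_3(10) = 3^2 + 1. Bump = 17. G_1 = 16.
G_1 = 16. HB_4(16) = 4^2. Bump = 25. G_2 = 24.
G_2 = 24. HB_5(24) = 4·5 + 4. Bump = 28. G_3 = 27.
G_3 = 27. HB_6(27) = 4·6 + 3. Bump = 31. G_4 = 30.
G_4 = 30. HB_7(30) = 4·7 + 2. Bump = 34. G_5 = 33.

34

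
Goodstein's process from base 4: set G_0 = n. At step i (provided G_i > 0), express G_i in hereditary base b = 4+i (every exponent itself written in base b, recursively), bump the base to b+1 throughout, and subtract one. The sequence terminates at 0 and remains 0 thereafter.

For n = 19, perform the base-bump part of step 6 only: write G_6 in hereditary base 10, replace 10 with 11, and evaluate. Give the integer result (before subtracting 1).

82

step 0: 19 = 4^2 + 3; sub 5 for 4: 5^2 + 3; = 28; G_1 = 28−1 = 27
step 1: 27 = 5^2 + 2; sub 6 for 5: 6^2 + 2; = 38; G_2 = 38−1 = 37
step 2: 37 = 6^2 + 1; sub 7 for 6: 7^2 + 1; = 50; G_3 = 50−1 = 49
step 3: 49 = 7^2; sub 8 for 7: 8^2; = 64; G_4 = 64−1 = 63
step 4: 63 = 7·8 + 7; sub 9 for 8: 7·9 + 7; = 70; G_5 = 70−1 = 69
step 5: 69 = 7·9 + 6; sub 10 for 9: 7·10 + 6; = 76; G_6 = 76−1 = 75
step 6: 75 = 7·10 + 5; sub 11 for 10: 7·11 + 5; = 82; G_7 = 82−1 = 81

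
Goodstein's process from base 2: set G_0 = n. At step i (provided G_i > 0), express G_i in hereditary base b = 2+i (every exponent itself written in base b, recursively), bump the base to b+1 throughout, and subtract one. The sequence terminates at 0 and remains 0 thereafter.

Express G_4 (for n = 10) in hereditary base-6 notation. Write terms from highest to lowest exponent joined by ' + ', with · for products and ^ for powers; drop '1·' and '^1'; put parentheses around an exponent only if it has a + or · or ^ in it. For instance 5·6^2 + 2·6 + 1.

i=0: 10 = 2^(2 + 1) + 2 (b=2); 2→3: 3^(3 + 1) + 3 = 84; 84−1 = 83
i=1: 83 = 3^(3 + 1) + 2 (b=3); 3→4: 4^(4 + 1) + 2 = 1026; 1026−1 = 1025
i=2: 1025 = 4^(4 + 1) + 1 (b=4); 4→5: 5^(5 + 1) + 1 = 15626; 15626−1 = 15625
i=3: 15625 = 5^(5 + 1) (b=5); 5→6: 6^(6 + 1) = 279936; 279936−1 = 279935
i=4: 279935 = 5·6^6 + 5·6^5 + 5·6^4 + 5·6^3 + 5·6^2 + 5·6 + 5 (b=6); 6→7: 5·7^7 + 5·7^5 + 5·7^4 + 5·7^3 + 5·7^2 + 5·7 + 5 = 4215755; 4215755−1 = 4215754

5·6^6 + 5·6^5 + 5·6^4 + 5·6^3 + 5·6^2 + 5·6 + 5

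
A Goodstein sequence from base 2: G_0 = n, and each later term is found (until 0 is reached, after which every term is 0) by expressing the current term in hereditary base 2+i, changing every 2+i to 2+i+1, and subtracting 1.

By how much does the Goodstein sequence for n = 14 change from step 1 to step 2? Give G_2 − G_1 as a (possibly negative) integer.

1171

step 0: 14 = 2^(2 + 1) + 2^2 + 2; sub 3 for 2: 3^(3 + 1) + 3^3 + 3; = 111; G_1 = 111−1 = 110
step 1: 110 = 3^(3 + 1) + 3^3 + 2; sub 4 for 3: 4^(4 + 1) + 4^4 + 2; = 1282; G_2 = 1282−1 = 1281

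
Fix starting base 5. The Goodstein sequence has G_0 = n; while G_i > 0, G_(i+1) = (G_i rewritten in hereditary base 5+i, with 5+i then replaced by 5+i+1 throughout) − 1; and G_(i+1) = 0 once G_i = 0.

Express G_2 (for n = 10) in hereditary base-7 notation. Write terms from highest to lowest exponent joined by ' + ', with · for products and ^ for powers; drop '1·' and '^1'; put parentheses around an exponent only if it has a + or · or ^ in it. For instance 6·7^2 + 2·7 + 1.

[0] 10 ≡ 2·5 (base 5). Lift 6: 12. −1: 11.
[1] 11 ≡ 6 + 5 (base 6). Lift 7: 12. −1: 11.
[2] 11 ≡ 7 + 4 (base 7). Lift 8: 12. −1: 11.

7 + 4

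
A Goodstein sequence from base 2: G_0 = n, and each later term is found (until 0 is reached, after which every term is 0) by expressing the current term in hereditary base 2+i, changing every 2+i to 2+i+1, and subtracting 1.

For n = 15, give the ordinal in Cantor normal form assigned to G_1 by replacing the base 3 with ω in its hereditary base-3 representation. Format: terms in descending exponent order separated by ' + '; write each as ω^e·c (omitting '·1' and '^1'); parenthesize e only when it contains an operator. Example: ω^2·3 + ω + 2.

step 0: 15 = 2^(2 + 1) + 2^2 + 2 + 1; sub 3 for 2: 3^(3 + 1) + 3^3 + 3 + 1; = 112; G_1 = 112−1 = 111
step 1: 111 = 3^(3 + 1) + 3^3 + 3; sub 4 for 3: 4^(4 + 1) + 4^4 + 4; = 1284; G_2 = 1284−1 = 1283

ω^(ω + 1) + ω^ω + ω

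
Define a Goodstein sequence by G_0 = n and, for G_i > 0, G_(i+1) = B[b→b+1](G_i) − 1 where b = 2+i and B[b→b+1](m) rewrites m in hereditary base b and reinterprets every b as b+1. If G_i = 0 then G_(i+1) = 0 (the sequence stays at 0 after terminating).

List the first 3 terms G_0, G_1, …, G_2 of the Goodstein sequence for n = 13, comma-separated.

(0) 13|_2 = 2^(2 + 1) + 2^2 + 1 ↦ 3^(3 + 1) + 3^3 + 1|_3 = 109 ⇒ 108
(1) 108|_3 = 3^(3 + 1) + 3^3 ↦ 4^(4 + 1) + 4^4|_4 = 1280 ⇒ 1279

13, 108, 1279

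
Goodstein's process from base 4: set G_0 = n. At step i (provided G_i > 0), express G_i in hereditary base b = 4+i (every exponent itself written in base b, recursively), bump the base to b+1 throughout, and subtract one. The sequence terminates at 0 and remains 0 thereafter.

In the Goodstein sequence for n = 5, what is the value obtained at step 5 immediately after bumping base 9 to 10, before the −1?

2

G_0=5  [base 4] 4 + 1  →[4↦5]→  5 + 1 = 6  −1 ⇒ G_1=5
G_1=5  [base 5] 5  →[5↦6]→  6 = 6  −1 ⇒ G_2=5
G_2=5  [base 6] 5  →[6↦7]→  5 = 5  −1 ⇒ G_3=4
G_3=4  [base 7] 4  →[7↦8]→  4 = 4  −1 ⇒ G_4=3
G_4=3  [base 8] 3  →[8↦9]→  3 = 3  −1 ⇒ G_5=2
G_5=2  [base 9] 2  →[9↦10]→  2 = 2  −1 ⇒ G_6=1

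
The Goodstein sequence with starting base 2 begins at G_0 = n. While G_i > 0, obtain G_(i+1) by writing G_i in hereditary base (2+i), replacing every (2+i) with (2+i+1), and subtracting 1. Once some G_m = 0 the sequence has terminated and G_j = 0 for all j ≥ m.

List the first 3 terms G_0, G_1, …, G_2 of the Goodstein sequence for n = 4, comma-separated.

4, 26, 41

step 0: 4 = 2^2; sub 3 for 2: 3^3; = 27; G_1 = 27−1 = 26
step 1: 26 = 2·3^2 + 2·3 + 2; sub 4 for 3: 2·4^2 + 2·4 + 2; = 42; G_2 = 42−1 = 41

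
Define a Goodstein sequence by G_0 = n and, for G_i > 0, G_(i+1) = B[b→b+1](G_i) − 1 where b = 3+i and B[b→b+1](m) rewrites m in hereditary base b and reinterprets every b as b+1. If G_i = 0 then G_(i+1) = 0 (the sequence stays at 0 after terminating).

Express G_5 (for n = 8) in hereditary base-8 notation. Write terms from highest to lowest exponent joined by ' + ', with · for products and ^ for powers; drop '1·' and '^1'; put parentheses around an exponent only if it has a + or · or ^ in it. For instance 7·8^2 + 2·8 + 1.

i=0: 8 = 2·3 + 2 (b=3); 3→4: 2·4 + 2 = 10; 10−1 = 9
i=1: 9 = 2·4 + 1 (b=4); 4→5: 2·5 + 1 = 11; 11−1 = 10
i=2: 10 = 2·5 (b=5); 5→6: 2·6 = 12; 12−1 = 11
i=3: 11 = 6 + 5 (b=6); 6→7: 7 + 5 = 12; 12−1 = 11
i=4: 11 = 7 + 4 (b=7); 7→8: 8 + 4 = 12; 12−1 = 11
i=5: 11 = 8 + 3 (b=8); 8→9: 9 + 3 = 12; 12−1 = 11

8 + 3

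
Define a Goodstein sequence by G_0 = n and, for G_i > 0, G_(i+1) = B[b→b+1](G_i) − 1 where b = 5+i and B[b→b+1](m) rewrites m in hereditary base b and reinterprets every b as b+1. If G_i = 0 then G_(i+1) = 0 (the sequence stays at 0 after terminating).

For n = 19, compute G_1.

(0) 19|_5 = 3·5 + 4 ↦ 3·6 + 4|_6 = 22 ⇒ 21
(1) 21|_6 = 3·6 + 3 ↦ 3·7 + 3|_7 = 24 ⇒ 23

21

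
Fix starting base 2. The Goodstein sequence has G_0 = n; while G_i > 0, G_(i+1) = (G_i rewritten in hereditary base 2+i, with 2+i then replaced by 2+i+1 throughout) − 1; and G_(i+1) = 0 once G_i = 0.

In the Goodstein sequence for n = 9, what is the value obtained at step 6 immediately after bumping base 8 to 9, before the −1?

1162263922

step 0: 9 = 2^(2 + 1) + 1; sub 3 for 2: 3^(3 + 1) + 1; = 82; G_1 = 82−1 = 81
step 1: 81 = 3^(3 + 1); sub 4 for 3: 4^(4 + 1); = 1024; G_2 = 1024−1 = 1023
step 2: 1023 = 3·4^4 + 3·4^3 + 3·4^2 + 3·4 + 3; sub 5 for 4: 3·5^5 + 3·5^3 + 3·5^2 + 3·5 + 3; = 9843; G_3 = 9843−1 = 9842
step 3: 9842 = 3·5^5 + 3·5^3 + 3·5^2 + 3·5 + 2; sub 6 for 5: 3·6^6 + 3·6^3 + 3·6^2 + 3·6 + 2; = 140744; G_4 = 140744−1 = 140743
step 4: 140743 = 3·6^6 + 3·6^3 + 3·6^2 + 3·6 + 1; sub 7 for 6: 3·7^7 + 3·7^3 + 3·7^2 + 3·7 + 1; = 2471827; G_5 = 2471827−1 = 2471826
step 5: 2471826 = 3·7^7 + 3·7^3 + 3·7^2 + 3·7; sub 8 for 7: 3·8^8 + 3·8^3 + 3·8^2 + 3·8; = 50333400; G_6 = 50333400−1 = 50333399
step 6: 50333399 = 3·8^8 + 3·8^3 + 3·8^2 + 2·8 + 7; sub 9 for 8: 3·9^9 + 3·9^3 + 3·9^2 + 2·9 + 7; = 1162263922; G_7 = 1162263922−1 = 1162263921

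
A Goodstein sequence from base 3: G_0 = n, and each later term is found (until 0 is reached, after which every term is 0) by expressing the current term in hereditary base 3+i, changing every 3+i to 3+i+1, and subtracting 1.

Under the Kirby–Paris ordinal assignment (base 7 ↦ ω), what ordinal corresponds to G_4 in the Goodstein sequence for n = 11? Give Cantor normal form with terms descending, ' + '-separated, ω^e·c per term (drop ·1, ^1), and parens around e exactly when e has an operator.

[0] 11 ≡ 3^2 + 2 (base 3). Lift 4: 18. −1: 17.
[1] 17 ≡ 4^2 + 1 (base 4). Lift 5: 26. −1: 25.
[2] 25 ≡ 5^2 (base 5). Lift 6: 36. −1: 35.
[3] 35 ≡ 5·6 + 5 (base 6). Lift 7: 40. −1: 39.
[4] 39 ≡ 5·7 + 4 (base 7). Lift 8: 44. −1: 43.

ω·5 + 4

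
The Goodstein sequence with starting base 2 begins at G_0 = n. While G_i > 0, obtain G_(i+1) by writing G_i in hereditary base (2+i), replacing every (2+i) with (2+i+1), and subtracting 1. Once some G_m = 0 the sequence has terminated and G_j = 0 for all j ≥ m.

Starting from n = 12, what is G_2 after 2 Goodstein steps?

G_0=12  [base 2] 2^(2 + 1) + 2^2  →[2↦3]→  3^(3 + 1) + 3^3 = 108  −1 ⇒ G_1=107
G_1=107  [base 3] 3^(3 + 1) + 2·3^2 + 2·3 + 2  →[3↦4]→  4^(4 + 1) + 2·4^2 + 2·4 + 2 = 1066  −1 ⇒ G_2=1065
G_2=1065  [base 4] 4^(4 + 1) + 2·4^2 + 2·4 + 1  →[4↦5]→  5^(5 + 1) + 2·5^2 + 2·5 + 1 = 15686  −1 ⇒ G_3=15685

1065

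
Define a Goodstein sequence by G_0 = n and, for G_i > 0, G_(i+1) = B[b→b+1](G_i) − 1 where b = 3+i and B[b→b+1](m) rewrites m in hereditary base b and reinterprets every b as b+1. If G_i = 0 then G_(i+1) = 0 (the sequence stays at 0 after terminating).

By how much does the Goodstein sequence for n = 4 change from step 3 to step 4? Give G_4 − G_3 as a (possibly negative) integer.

-1

G_0=4  [base 3] 3 + 1  →[3↦4]→  4 + 1 = 5  −1 ⇒ G_1=4
G_1=4  [base 4] 4  →[4↦5]→  5 = 5  −1 ⇒ G_2=4
G_2=4  [base 5] 4  →[5↦6]→  4 = 4  −1 ⇒ G_3=3
G_3=3  [base 6] 3  →[6↦7]→  3 = 3  −1 ⇒ G_4=2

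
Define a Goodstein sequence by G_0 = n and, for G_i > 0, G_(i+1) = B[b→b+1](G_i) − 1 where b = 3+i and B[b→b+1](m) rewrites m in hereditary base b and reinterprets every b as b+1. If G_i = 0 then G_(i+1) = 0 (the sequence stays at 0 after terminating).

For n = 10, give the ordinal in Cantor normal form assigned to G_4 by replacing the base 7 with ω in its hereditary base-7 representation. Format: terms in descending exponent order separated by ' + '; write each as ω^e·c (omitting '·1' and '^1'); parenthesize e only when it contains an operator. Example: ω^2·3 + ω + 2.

ω·4 + 2

(0) 10|_3 = 3^2 + 1 ↦ 4^2 + 1|_4 = 17 ⇒ 16
(1) 16|_4 = 4^2 ↦ 5^2|_5 = 25 ⇒ 24
(2) 24|_5 = 4·5 + 4 ↦ 4·6 + 4|_6 = 28 ⇒ 27
(3) 27|_6 = 4·6 + 3 ↦ 4·7 + 3|_7 = 31 ⇒ 30
(4) 30|_7 = 4·7 + 2 ↦ 4·8 + 2|_8 = 34 ⇒ 33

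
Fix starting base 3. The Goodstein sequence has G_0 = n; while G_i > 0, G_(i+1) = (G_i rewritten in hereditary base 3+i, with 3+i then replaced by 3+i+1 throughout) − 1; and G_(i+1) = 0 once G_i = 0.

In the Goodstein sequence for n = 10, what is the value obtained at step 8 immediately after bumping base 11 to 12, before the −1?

G_0=10  [base 3] 3^2 + 1  →[3↦4]→  4^2 + 1 = 17  −1 ⇒ G_1=16
G_1=16  [base 4] 4^2  →[4↦5]→  5^2 = 25  −1 ⇒ G_2=24
G_2=24  [base 5] 4·5 + 4  →[5↦6]→  4·6 + 4 = 28  −1 ⇒ G_3=27
G_3=27  [base 6] 4·6 + 3  →[6↦7]→  4·7 + 3 = 31  −1 ⇒ G_4=30
G_4=30  [base 7] 4·7 + 2  →[7↦8]→  4·8 + 2 = 34  −1 ⇒ G_5=33
G_5=33  [base 8] 4·8 + 1  →[8↦9]→  4·9 + 1 = 37  −1 ⇒ G_6=36
G_6=36  [base 9] 4·9  →[9↦10]→  4·10 = 40  −1 ⇒ G_7=39
G_7=39  [base 10] 3·10 + 9  →[10↦11]→  3·11 + 9 = 42  −1 ⇒ G_8=41

44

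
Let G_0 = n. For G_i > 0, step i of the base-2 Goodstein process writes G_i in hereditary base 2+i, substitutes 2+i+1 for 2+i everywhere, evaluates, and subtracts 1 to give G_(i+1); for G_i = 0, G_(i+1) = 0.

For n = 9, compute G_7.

G_0=9  [base 2] 2^(2 + 1) + 1  →[2↦3]→  3^(3 + 1) + 1 = 82  −1 ⇒ G_1=81
G_1=81  [base 3] 3^(3 + 1)  →[3↦4]→  4^(4 + 1) = 1024  −1 ⇒ G_2=1023
G_2=1023  [base 4] 3·4^4 + 3·4^3 + 3·4^2 + 3·4 + 3  →[4↦5]→  3·5^5 + 3·5^3 + 3·5^2 + 3·5 + 3 = 9843  −1 ⇒ G_3=9842
G_3=9842  [base 5] 3·5^5 + 3·5^3 + 3·5^2 + 3·5 + 2  →[5↦6]→  3·6^6 + 3·6^3 + 3·6^2 + 3·6 + 2 = 140744  −1 ⇒ G_4=140743
G_4=140743  [base 6] 3·6^6 + 3·6^3 + 3·6^2 + 3·6 + 1  →[6↦7]→  3·7^7 + 3·7^3 + 3·7^2 + 3·7 + 1 = 2471827  −1 ⇒ G_5=2471826
G_5=2471826  [base 7] 3·7^7 + 3·7^3 + 3·7^2 + 3·7  →[7↦8]→  3·8^8 + 3·8^3 + 3·8^2 + 3·8 = 50333400  −1 ⇒ G_6=50333399
G_6=50333399  [base 8] 3·8^8 + 3·8^3 + 3·8^2 + 2·8 + 7  →[8↦9]→  3·9^9 + 3·9^3 + 3·9^2 + 2·9 + 7 = 1162263922  −1 ⇒ G_7=1162263921
G_7=1162263921  [base 9] 3·9^9 + 3·9^3 + 3·9^2 + 2·9 + 6  →[9↦10]→  3·10^10 + 3·10^3 + 3·10^2 + 2·10 + 6 = 30000003326  −1 ⇒ G_8=30000003325

1162263921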